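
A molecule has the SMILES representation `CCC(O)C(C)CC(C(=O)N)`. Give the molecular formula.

Atom tally by fragment:
  CH3 → C:1 H:3
  CH2 → C:1 H:2
  CH(OH) → C:1 H:2 O:1
  CH(CH3) → C:2 H:4
  CH2 → C:1 H:2
  CH2CONH2 → C:2 H:4 O:1 N:1
Element totals:
  C: 8
  H: 17
  N: 1
  O: 2

C8H17NO2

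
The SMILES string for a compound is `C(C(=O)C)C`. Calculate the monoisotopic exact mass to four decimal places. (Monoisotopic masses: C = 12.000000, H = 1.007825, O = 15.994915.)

Atom tally by fragment:
  CH3COCH2 → C:3 H:5 O:1
  CH3 → C:1 H:3
Element totals:
  C: 4
  H: 8
  O: 1
Molecular formula: C4H8O.
  M = 4(12.0) + 8(1.007825) + 15.994915
    = 48.000000 + 8.062600 + 15.994915 = 72.057515

72.0575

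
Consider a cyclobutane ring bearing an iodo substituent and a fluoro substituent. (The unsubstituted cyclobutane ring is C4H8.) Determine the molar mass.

Atom tally by fragment:
  cyclobutane ring core → C:4 H:8
  (− 2 ring H displaced by substituents)
  + I → I:1
  + F → F:1
Element totals:
  C: 4
  H: 6
  F: 1
  I: 1
Molecular formula: C4H6FI.
  M = 4(12.011) + 6(1.008) + 18.998 + 126.904
    = 48.044 + 6.048 + 18.998 + 126.904 = 199.994

199.99 g/mol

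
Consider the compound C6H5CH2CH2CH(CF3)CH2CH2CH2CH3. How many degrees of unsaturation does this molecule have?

4

Atom tally by fragment:
  C6H5CH2 → C:7 H:7
  CH2 → C:1 H:2
  CH(CF3) → C:2 H:1 F:3
  CH2 → C:1 H:2
  CH2 → C:1 H:2
  CH2 → C:1 H:2
  CH3 → C:1 H:3
Element totals:
  C: 14
  H: 19
  F: 3
Molecular formula: C14H19F3.
DoU = (2C + 2 + N − H − X) / 2 = (2·14 + 2 + 0 − 19 − 3) / 2 = 4.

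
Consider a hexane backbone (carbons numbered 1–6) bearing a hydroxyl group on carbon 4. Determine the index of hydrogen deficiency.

Atom tally by fragment:
  CH3 → C:1 H:3
  CH2 → C:1 H:2
  CH2 → C:1 H:2
  CH(OH) → C:1 H:2 O:1
  CH2 → C:1 H:2
  CH3 → C:1 H:3
Element totals:
  C: 6
  H: 14
  O: 1
Molecular formula: C6H14O.
DoU = (2C + 2 + N − H − X) / 2 = (2·6 + 2 + 0 − 14 − 0) / 2 = 0.

0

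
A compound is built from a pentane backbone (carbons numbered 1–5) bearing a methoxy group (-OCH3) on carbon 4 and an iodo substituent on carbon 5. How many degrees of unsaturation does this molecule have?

0

Atom tally by fragment:
  CH3 → C:1 H:3
  CH2 → C:1 H:2
  CH2 → C:1 H:2
  CH(OCH3) → C:2 H:4 O:1
  CH2I → C:1 H:2 I:1
Element totals:
  C: 6
  H: 13
  I: 1
  O: 1
Molecular formula: C6H13IO.
DoU = (2C + 2 + N − H − X) / 2 = (2·6 + 2 + 0 − 13 − 1) / 2 = 0.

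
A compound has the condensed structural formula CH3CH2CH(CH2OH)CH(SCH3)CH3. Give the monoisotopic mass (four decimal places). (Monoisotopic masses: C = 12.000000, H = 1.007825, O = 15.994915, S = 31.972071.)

148.0922

Atom tally by fragment:
  CH3 → C:1 H:3
  CH2 → C:1 H:2
  CH(CH2OH) → C:2 H:4 O:1
  CH(SCH3) → C:2 H:4 S:1
  CH3 → C:1 H:3
Element totals:
  C: 7
  H: 16
  O: 1
  S: 1
Molecular formula: C7H16OS.
  M = 7(12.0) + 16(1.007825) + 15.994915 + 31.972071
    = 84.000000 + 16.125200 + 15.994915 + 31.972071 = 148.092186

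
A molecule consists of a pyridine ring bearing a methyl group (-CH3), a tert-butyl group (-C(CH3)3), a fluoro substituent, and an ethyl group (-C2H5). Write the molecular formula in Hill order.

C12H18FN

Atom tally by fragment:
  pyridine ring core → C:5 H:5 N:1
  (− 4 ring H displaced by substituents)
  + CH3 → C:1 H:3
  + C(CH3)3 → C:4 H:9
  + F → F:1
  + C2H5 → C:2 H:5
Element totals:
  C: 12
  H: 18
  F: 1
  N: 1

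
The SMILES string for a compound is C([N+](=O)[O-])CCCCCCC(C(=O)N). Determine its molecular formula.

C9H18N2O3

Atom tally by fragment:
  O2NCH2 → C:1 H:2 N:1 O:2
  CH2 → C:1 H:2
  CH2 → C:1 H:2
  CH2 → C:1 H:2
  CH2 → C:1 H:2
  CH2 → C:1 H:2
  CH2 → C:1 H:2
  CH2CONH2 → C:2 H:4 O:1 N:1
Element totals:
  C: 9
  H: 18
  N: 2
  O: 3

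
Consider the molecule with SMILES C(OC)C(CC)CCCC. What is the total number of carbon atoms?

Atom tally by fragment:
  CH3OCH2 → C:2 H:5 O:1
  CH(C2H5) → C:3 H:6
  CH2 → C:1 H:2
  CH2 → C:1 H:2
  CH2 → C:1 H:2
  CH3 → C:1 H:3
Element totals:
  C: 9
  H: 20
  O: 1

9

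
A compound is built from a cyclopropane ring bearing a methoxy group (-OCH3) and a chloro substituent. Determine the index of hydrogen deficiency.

Atom tally by fragment:
  cyclopropane ring core → C:3 H:6
  (− 2 ring H displaced by substituents)
  + OCH3 → C:1 H:3 O:1
  + Cl → Cl:1
Element totals:
  C: 4
  H: 7
  Cl: 1
  O: 1
Molecular formula: C4H7ClO.
DoU = (2C + 2 + N − H − X) / 2 = (2·4 + 2 + 0 − 7 − 1) / 2 = 1.

1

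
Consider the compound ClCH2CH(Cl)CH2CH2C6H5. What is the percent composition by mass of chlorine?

34.91%

Element totals:
  C: 10
  H: 12
  Cl: 2
Molecular formula: C10H12Cl2.
Molar mass = 203.106 g/mol.
Mass from Cl: 2 × 35.45 = 70.900 g/mol.
%Cl = 70.900 / 203.106 × 100 = 34.91%.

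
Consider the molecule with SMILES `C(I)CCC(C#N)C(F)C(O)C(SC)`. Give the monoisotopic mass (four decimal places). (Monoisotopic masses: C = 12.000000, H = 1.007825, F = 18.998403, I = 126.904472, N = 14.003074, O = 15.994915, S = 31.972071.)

330.9903

Atom tally by fragment:
  ICH2 → C:1 H:2 I:1
  CH2 → C:1 H:2
  CH2 → C:1 H:2
  CH(CN) → C:2 H:1 N:1
  CH(F) → C:1 H:1 F:1
  CH(OH) → C:1 H:2 O:1
  CH2SCH3 → C:2 H:5 S:1
Element totals:
  C: 9
  H: 15
  F: 1
  I: 1
  N: 1
  O: 1
  S: 1
Molecular formula: C9H15FINOS.
  M = 9(12.0) + 15(1.007825) + 18.998403 + 126.904472 + 14.003074 + 15.994915 + 31.972071
    = 108.000000 + 15.117375 + 18.998403 + 126.904472 + 14.003074 + 15.994915 + 31.972071 = 330.990310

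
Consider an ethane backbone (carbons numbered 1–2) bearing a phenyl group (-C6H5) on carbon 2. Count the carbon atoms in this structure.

8

Atom tally by fragment:
  CH3 → C:1 H:3
  CH2C6H5 → C:7 H:7
Element totals:
  C: 8
  H: 10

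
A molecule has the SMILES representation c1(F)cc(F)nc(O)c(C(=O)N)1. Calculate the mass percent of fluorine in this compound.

21.82%

Atom tally by fragment:
  pyridine ring core → C:5 H:5 N:1
  (− 4 ring H displaced by substituents)
  + F → F:1
  + F → F:1
  + OH → O:1 H:1
  + CONH2 → C:1 H:2 O:1 N:1
Element totals:
  C: 6
  H: 4
  F: 2
  N: 2
  O: 2
Molecular formula: C6H4F2N2O2.
Molar mass = 174.106 g/mol.
Mass from F: 2 × 18.998 = 37.996 g/mol.
%F = 37.996 / 174.106 × 100 = 21.82%.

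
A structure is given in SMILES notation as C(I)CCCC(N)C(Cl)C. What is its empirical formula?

C7H15ClIN

Atom tally by fragment:
  ICH2 → C:1 H:2 I:1
  CH2 → C:1 H:2
  CH2 → C:1 H:2
  CH2 → C:1 H:2
  CH(NH2) → C:1 H:3 N:1
  CH(Cl) → C:1 H:1 Cl:1
  CH3 → C:1 H:3
Element totals:
  C: 7
  H: 15
  Cl: 1
  I: 1
  N: 1
Molecular formula: C7H15ClIN.
gcd of subscripts (7, 1, 15, 1, 1) = 1, so the empirical formula equals the molecular formula.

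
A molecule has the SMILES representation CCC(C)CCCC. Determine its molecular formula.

C8H18

Atom tally by fragment:
  CH3 → C:1 H:3
  CH2 → C:1 H:2
  CH(CH3) → C:2 H:4
  CH2 → C:1 H:2
  CH2 → C:1 H:2
  CH2 → C:1 H:2
  CH3 → C:1 H:3
Element totals:
  C: 8
  H: 18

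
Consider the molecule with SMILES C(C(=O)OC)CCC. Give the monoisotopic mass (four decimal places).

116.0837

Atom tally by fragment:
  CH3OOCCH2 → C:3 H:5 O:2
  CH2 → C:1 H:2
  CH2 → C:1 H:2
  CH3 → C:1 H:3
Element totals:
  C: 6
  H: 12
  O: 2
Molecular formula: C6H12O2.
  M = 6(12.0) + 12(1.007825) + 2(15.994915)
    = 72.000000 + 12.093900 + 31.989830 = 116.083730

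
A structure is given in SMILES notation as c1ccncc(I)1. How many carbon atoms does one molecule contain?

5

Atom tally by fragment:
  pyridine ring core → C:5 H:5 N:1
  (− 1 ring H displaced by substituents)
  + I → I:1
Element totals:
  C: 5
  H: 4
  I: 1
  N: 1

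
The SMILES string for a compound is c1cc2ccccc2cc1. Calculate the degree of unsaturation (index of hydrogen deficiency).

7

Atom tally by fragment:
  naphthalene ring system core → C:10 H:8
Element totals:
  C: 10
  H: 8
Molecular formula: C10H8.
DoU = (2C + 2 + N − H − X) / 2 = (2·10 + 2 + 0 − 8 − 0) / 2 = 7.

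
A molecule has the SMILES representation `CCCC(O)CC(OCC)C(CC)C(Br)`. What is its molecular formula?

C12H25BrO2

Atom tally by fragment:
  CH3 → C:1 H:3
  CH2 → C:1 H:2
  CH2 → C:1 H:2
  CH(OH) → C:1 H:2 O:1
  CH2 → C:1 H:2
  CH(OC2H5) → C:3 H:6 O:1
  CH(C2H5) → C:3 H:6
  CH2Br → C:1 H:2 Br:1
Element totals:
  C: 12
  H: 25
  Br: 1
  O: 2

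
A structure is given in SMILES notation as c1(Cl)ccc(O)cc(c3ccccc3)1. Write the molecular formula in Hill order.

Atom tally by fragment:
  benzene ring core → C:6 H:6
  (− 3 ring H displaced by substituents)
  + Cl → Cl:1
  + OH → O:1 H:1
  + C6H5 → C:6 H:5
Element totals:
  C: 12
  H: 9
  Cl: 1
  O: 1

C12H9ClO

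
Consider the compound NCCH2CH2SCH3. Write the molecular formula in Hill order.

Atom tally by fragment:
  NCCH2 → C:2 H:2 N:1
  CH2SCH3 → C:2 H:5 S:1
Element totals:
  C: 4
  H: 7
  N: 1
  S: 1

C4H7NS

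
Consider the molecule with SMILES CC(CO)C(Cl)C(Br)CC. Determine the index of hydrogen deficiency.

0

Atom tally by fragment:
  CH3 → C:1 H:3
  CH(CH2OH) → C:2 H:4 O:1
  CH(Cl) → C:1 H:1 Cl:1
  CH(Br) → C:1 H:1 Br:1
  CH2 → C:1 H:2
  CH3 → C:1 H:3
Element totals:
  C: 7
  H: 14
  Br: 1
  Cl: 1
  O: 1
Molecular formula: C7H14BrClO.
DoU = (2C + 2 + N − H − X) / 2 = (2·7 + 2 + 0 − 14 − 2) / 2 = 0.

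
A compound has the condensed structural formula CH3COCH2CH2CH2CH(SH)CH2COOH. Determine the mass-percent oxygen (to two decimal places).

25.23%

Atom tally by fragment:
  CH3COCH2 → C:3 H:5 O:1
  CH2 → C:1 H:2
  CH2 → C:1 H:2
  CH(SH) → C:1 H:2 S:1
  CH2COOH → C:2 H:3 O:2
Element totals:
  C: 8
  H: 14
  O: 3
  S: 1
Molecular formula: C8H14O3S.
Molar mass = 190.257 g/mol.
Mass from O: 3 × 15.999 = 47.997 g/mol.
%O = 47.997 / 190.257 × 100 = 25.23%.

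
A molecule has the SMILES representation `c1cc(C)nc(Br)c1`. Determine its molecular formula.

Atom tally by fragment:
  pyridine ring core → C:5 H:5 N:1
  (− 2 ring H displaced by substituents)
  + CH3 → C:1 H:3
  + Br → Br:1
Element totals:
  C: 6
  H: 6
  Br: 1
  N: 1

C6H6BrN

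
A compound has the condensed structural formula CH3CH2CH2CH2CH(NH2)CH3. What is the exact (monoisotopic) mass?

101.1204

Element totals:
  C: 6
  H: 15
  N: 1
Molecular formula: C6H15N.
  M = 6(12.0) + 15(1.007825) + 14.003074
    = 72.000000 + 15.117375 + 14.003074 = 101.120449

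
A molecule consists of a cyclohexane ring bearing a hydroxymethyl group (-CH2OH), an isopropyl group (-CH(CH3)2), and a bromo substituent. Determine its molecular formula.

C10H19BrO

Atom tally by fragment:
  cyclohexane ring core → C:6 H:12
  (− 3 ring H displaced by substituents)
  + CH2OH → C:1 H:3 O:1
  + CH(CH3)2 → C:3 H:7
  + Br → Br:1
Element totals:
  C: 10
  H: 19
  Br: 1
  O: 1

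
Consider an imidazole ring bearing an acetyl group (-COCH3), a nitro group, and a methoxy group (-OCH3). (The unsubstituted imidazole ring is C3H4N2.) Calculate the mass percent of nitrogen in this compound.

22.70%

Atom tally by fragment:
  imidazole ring core → C:3 H:4 N:2
  (− 3 ring H displaced by substituents)
  + COCH3 → C:2 H:3 O:1
  + NO2 → N:1 O:2
  + OCH3 → C:1 H:3 O:1
Element totals:
  C: 6
  H: 7
  N: 3
  O: 4
Molecular formula: C6H7N3O4.
Molar mass = 185.139 g/mol.
Mass from N: 3 × 14.007 = 42.021 g/mol.
%N = 42.021 / 185.139 × 100 = 22.70%.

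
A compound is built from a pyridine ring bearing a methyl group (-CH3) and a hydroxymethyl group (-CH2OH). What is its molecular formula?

C7H9NO

Atom tally by fragment:
  pyridine ring core → C:5 H:5 N:1
  (− 2 ring H displaced by substituents)
  + CH3 → C:1 H:3
  + CH2OH → C:1 H:3 O:1
Element totals:
  C: 7
  H: 9
  N: 1
  O: 1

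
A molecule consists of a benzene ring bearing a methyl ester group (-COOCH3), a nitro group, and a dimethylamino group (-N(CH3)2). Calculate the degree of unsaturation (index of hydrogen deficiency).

6

Atom tally by fragment:
  benzene ring core → C:6 H:6
  (− 3 ring H displaced by substituents)
  + COOCH3 → C:2 H:3 O:2
  + NO2 → N:1 O:2
  + N(CH3)2 → N:1 C:2 H:6
Element totals:
  C: 10
  H: 12
  N: 2
  O: 4
Molecular formula: C10H12N2O4.
DoU = (2C + 2 + N − H − X) / 2 = (2·10 + 2 + 2 − 12 − 0) / 2 = 6.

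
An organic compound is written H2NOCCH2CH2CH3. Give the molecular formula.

Element totals:
  C: 4
  H: 9
  N: 1
  O: 1

C4H9NO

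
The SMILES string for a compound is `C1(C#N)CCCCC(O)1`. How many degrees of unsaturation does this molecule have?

Atom tally by fragment:
  cyclohexane ring core → C:6 H:12
  (− 2 ring H displaced by substituents)
  + CN → C:1 N:1
  + OH → O:1 H:1
Element totals:
  C: 7
  H: 11
  N: 1
  O: 1
Molecular formula: C7H11NO.
DoU = (2C + 2 + N − H − X) / 2 = (2·7 + 2 + 1 − 11 − 0) / 2 = 3.

3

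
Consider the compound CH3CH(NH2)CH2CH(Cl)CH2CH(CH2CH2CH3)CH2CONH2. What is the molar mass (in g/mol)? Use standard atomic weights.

234.77 g/mol

Element totals:
  C: 11
  H: 23
  Cl: 1
  N: 2
  O: 1
Molecular formula: C11H23ClN2O.
  M = 11(12.011) + 23(1.008) + 35.45 + 2(14.007) + 15.999
    = 132.121 + 23.184 + 35.450 + 28.014 + 15.999 = 234.768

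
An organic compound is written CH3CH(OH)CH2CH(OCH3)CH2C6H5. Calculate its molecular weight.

Atom tally by fragment:
  CH3 → C:1 H:3
  CH(OH) → C:1 H:2 O:1
  CH2 → C:1 H:2
  CH(OCH3) → C:2 H:4 O:1
  CH2C6H5 → C:7 H:7
Element totals:
  C: 12
  H: 18
  O: 2
Molecular formula: C12H18O2.
  M = 12(12.011) + 18(1.008) + 2(15.999)
    = 144.132 + 18.144 + 31.998 = 194.274

194.27 g/mol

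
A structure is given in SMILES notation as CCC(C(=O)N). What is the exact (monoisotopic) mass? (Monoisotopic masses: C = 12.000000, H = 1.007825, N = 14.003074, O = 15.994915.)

87.0684

Atom tally by fragment:
  CH3 → C:1 H:3
  CH2 → C:1 H:2
  CH2CONH2 → C:2 H:4 O:1 N:1
Element totals:
  C: 4
  H: 9
  N: 1
  O: 1
Molecular formula: C4H9NO.
  M = 4(12.0) + 9(1.007825) + 14.003074 + 15.994915
    = 48.000000 + 9.070425 + 14.003074 + 15.994915 = 87.068414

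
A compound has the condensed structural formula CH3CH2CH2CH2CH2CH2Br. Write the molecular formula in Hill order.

C6H13Br

Element totals:
  C: 6
  H: 13
  Br: 1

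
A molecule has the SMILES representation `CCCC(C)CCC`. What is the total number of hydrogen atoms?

18

Atom tally by fragment:
  CH3 → C:1 H:3
  CH2 → C:1 H:2
  CH2 → C:1 H:2
  CH(CH3) → C:2 H:4
  CH2 → C:1 H:2
  CH2 → C:1 H:2
  CH3 → C:1 H:3
Element totals:
  C: 8
  H: 18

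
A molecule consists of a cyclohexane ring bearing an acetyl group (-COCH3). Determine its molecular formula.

Atom tally by fragment:
  cyclohexane ring core → C:6 H:12
  (− 1 ring H displaced by substituents)
  + COCH3 → C:2 H:3 O:1
Element totals:
  C: 8
  H: 14
  O: 1

C8H14O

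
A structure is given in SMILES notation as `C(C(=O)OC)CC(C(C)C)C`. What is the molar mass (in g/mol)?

Atom tally by fragment:
  CH3OOCCH2 → C:3 H:5 O:2
  CH2 → C:1 H:2
  CH(CH(CH3)2) → C:4 H:8
  CH3 → C:1 H:3
Element totals:
  C: 9
  H: 18
  O: 2
Molecular formula: C9H18O2.
  M = 9(12.011) + 18(1.008) + 2(15.999)
    = 108.099 + 18.144 + 31.998 = 158.241

158.24 g/mol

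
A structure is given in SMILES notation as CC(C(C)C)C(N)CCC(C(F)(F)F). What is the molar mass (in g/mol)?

Atom tally by fragment:
  CH3 → C:1 H:3
  CH(CH(CH3)2) → C:4 H:8
  CH(NH2) → C:1 H:3 N:1
  CH2 → C:1 H:2
  CH2 → C:1 H:2
  CH2CF3 → C:2 H:2 F:3
Element totals:
  C: 10
  H: 20
  F: 3
  N: 1
Molecular formula: C10H20F3N.
  M = 10(12.011) + 20(1.008) + 3(18.998) + 14.007
    = 120.110 + 20.160 + 56.994 + 14.007 = 211.271

211.27 g/mol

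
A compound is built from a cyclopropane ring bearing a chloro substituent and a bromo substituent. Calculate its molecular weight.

Atom tally by fragment:
  cyclopropane ring core → C:3 H:6
  (− 2 ring H displaced by substituents)
  + Cl → Cl:1
  + Br → Br:1
Element totals:
  C: 3
  H: 4
  Br: 1
  Cl: 1
Molecular formula: C3H4BrCl.
  M = 3(12.011) + 4(1.008) + 79.904 + 35.45
    = 36.033 + 4.032 + 79.904 + 35.450 = 155.419

155.42 g/mol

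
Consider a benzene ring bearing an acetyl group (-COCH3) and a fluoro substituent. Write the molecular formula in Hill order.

C8H7FO

Atom tally by fragment:
  benzene ring core → C:6 H:6
  (− 2 ring H displaced by substituents)
  + COCH3 → C:2 H:3 O:1
  + F → F:1
Element totals:
  C: 8
  H: 7
  F: 1
  O: 1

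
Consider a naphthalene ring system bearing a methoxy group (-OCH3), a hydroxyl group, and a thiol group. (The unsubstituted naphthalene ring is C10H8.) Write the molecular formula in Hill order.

Atom tally by fragment:
  naphthalene ring system core → C:10 H:8
  (− 3 ring H displaced by substituents)
  + OCH3 → C:1 H:3 O:1
  + OH → O:1 H:1
  + SH → S:1 H:1
Element totals:
  C: 11
  H: 10
  O: 2
  S: 1

C11H10O2S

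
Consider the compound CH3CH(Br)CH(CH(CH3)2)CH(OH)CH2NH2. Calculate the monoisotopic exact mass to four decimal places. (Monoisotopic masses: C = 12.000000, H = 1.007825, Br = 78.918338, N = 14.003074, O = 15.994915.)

Atom tally by fragment:
  CH3 → C:1 H:3
  CH(Br) → C:1 H:1 Br:1
  CH(CH(CH3)2) → C:4 H:8
  CH(OH) → C:1 H:2 O:1
  CH2NH2 → C:1 H:4 N:1
Element totals:
  C: 8
  H: 18
  Br: 1
  N: 1
  O: 1
Molecular formula: C8H18BrNO.
  M = 8(12.0) + 18(1.007825) + 78.918338 + 14.003074 + 15.994915
    = 96.000000 + 18.140850 + 78.918338 + 14.003074 + 15.994915 = 223.057177

223.0572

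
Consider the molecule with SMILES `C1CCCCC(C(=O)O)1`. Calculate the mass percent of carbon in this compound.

65.60%

Atom tally by fragment:
  cyclohexane ring core → C:6 H:12
  (− 1 ring H displaced by substituents)
  + COOH → C:1 H:1 O:2
Element totals:
  C: 7
  H: 12
  O: 2
Molecular formula: C7H12O2.
Molar mass = 128.171 g/mol.
Mass from C: 7 × 12.011 = 84.077 g/mol.
%C = 84.077 / 128.171 × 100 = 65.60%.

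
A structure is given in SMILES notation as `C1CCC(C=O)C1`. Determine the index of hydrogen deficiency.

Atom tally by fragment:
  cyclopentane ring core → C:5 H:10
  (− 1 ring H displaced by substituents)
  + CHO → C:1 H:1 O:1
Element totals:
  C: 6
  H: 10
  O: 1
Molecular formula: C6H10O.
DoU = (2C + 2 + N − H − X) / 2 = (2·6 + 2 + 0 − 10 − 0) / 2 = 2.

2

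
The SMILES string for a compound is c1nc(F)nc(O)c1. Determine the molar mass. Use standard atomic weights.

Atom tally by fragment:
  pyrimidine ring core → C:4 H:4 N:2
  (− 2 ring H displaced by substituents)
  + F → F:1
  + OH → O:1 H:1
Element totals:
  C: 4
  H: 3
  F: 1
  N: 2
  O: 1
Molecular formula: C4H3FN2O.
  M = 4(12.011) + 3(1.008) + 18.998 + 2(14.007) + 15.999
    = 48.044 + 3.024 + 18.998 + 28.014 + 15.999 = 114.079

114.08 g/mol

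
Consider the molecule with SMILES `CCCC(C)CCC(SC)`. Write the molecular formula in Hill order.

C9H20S

Atom tally by fragment:
  CH3 → C:1 H:3
  CH2 → C:1 H:2
  CH2 → C:1 H:2
  CH(CH3) → C:2 H:4
  CH2 → C:1 H:2
  CH2 → C:1 H:2
  CH2SCH3 → C:2 H:5 S:1
Element totals:
  C: 9
  H: 20
  S: 1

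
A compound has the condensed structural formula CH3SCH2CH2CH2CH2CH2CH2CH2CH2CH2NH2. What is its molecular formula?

Element totals:
  C: 10
  H: 23
  N: 1
  S: 1

C10H23NS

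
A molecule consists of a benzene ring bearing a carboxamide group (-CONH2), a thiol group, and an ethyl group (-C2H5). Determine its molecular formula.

Atom tally by fragment:
  benzene ring core → C:6 H:6
  (− 3 ring H displaced by substituents)
  + CONH2 → C:1 H:2 O:1 N:1
  + SH → S:1 H:1
  + C2H5 → C:2 H:5
Element totals:
  C: 9
  H: 11
  N: 1
  O: 1
  S: 1

C9H11NOS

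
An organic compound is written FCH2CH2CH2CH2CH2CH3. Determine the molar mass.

Element totals:
  C: 6
  H: 13
  F: 1
Molecular formula: C6H13F.
  M = 6(12.011) + 13(1.008) + 18.998
    = 72.066 + 13.104 + 18.998 = 104.168

104.17 g/mol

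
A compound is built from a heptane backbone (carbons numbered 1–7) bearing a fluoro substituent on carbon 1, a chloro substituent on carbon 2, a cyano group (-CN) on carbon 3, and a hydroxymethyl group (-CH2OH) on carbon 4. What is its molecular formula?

Atom tally by fragment:
  FCH2 → C:1 H:2 F:1
  CH(Cl) → C:1 H:1 Cl:1
  CH(CN) → C:2 H:1 N:1
  CH(CH2OH) → C:2 H:4 O:1
  CH2 → C:1 H:2
  CH2 → C:1 H:2
  CH3 → C:1 H:3
Element totals:
  C: 9
  H: 15
  Cl: 1
  F: 1
  N: 1
  O: 1

C9H15ClFNO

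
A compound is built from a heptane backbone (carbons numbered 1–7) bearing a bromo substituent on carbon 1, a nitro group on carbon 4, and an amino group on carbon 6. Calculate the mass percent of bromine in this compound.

Atom tally by fragment:
  BrCH2 → C:1 H:2 Br:1
  CH2 → C:1 H:2
  CH2 → C:1 H:2
  CH(NO2) → C:1 H:1 N:1 O:2
  CH2 → C:1 H:2
  CH(NH2) → C:1 H:3 N:1
  CH3 → C:1 H:3
Element totals:
  C: 7
  H: 15
  Br: 1
  N: 2
  O: 2
Molecular formula: C7H15BrN2O2.
Molar mass = 239.113 g/mol.
Mass from Br: 1 × 79.904 = 79.904 g/mol.
%Br = 79.904 / 239.113 × 100 = 33.42%.

33.42%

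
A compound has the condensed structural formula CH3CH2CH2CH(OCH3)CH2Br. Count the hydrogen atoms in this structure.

13

Atom tally by fragment:
  CH3 → C:1 H:3
  CH2 → C:1 H:2
  CH2 → C:1 H:2
  CH(OCH3) → C:2 H:4 O:1
  CH2Br → C:1 H:2 Br:1
Element totals:
  C: 6
  H: 13
  Br: 1
  O: 1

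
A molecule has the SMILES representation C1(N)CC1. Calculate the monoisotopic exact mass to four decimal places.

Atom tally by fragment:
  cyclopropane ring core → C:3 H:6
  (− 1 ring H displaced by substituents)
  + NH2 → N:1 H:2
Element totals:
  C: 3
  H: 7
  N: 1
Molecular formula: C3H7N.
  M = 3(12.0) + 7(1.007825) + 14.003074
    = 36.000000 + 7.054775 + 14.003074 = 57.057849

57.0578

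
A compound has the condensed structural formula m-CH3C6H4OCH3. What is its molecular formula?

Atom tally by fragment:
  benzene ring core → C:6 H:6
  (− 2 ring H displaced by substituents)
  + CH3 → C:1 H:3
  + OCH3 → C:1 H:3 O:1
Element totals:
  C: 8
  H: 10
  O: 1

C8H10O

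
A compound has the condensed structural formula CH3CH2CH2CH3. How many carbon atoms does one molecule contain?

Atom tally by fragment:
  CH3 → C:1 H:3
  CH2 → C:1 H:2
  CH2 → C:1 H:2
  CH3 → C:1 H:3
Element totals:
  C: 4
  H: 10

4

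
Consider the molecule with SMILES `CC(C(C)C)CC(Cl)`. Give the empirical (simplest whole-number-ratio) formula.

Atom tally by fragment:
  CH3 → C:1 H:3
  CH(CH(CH3)2) → C:4 H:8
  CH2 → C:1 H:2
  CH2Cl → C:1 H:2 Cl:1
Element totals:
  C: 7
  H: 15
  Cl: 1
Molecular formula: C7H15Cl.
gcd of subscripts (7, 1, 15) = 1, so the empirical formula equals the molecular formula.

C7H15Cl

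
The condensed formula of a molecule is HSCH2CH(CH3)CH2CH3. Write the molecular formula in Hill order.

C5H12S

Atom tally by fragment:
  HSCH2 → C:1 H:3 S:1
  CH(CH3) → C:2 H:4
  CH2 → C:1 H:2
  CH3 → C:1 H:3
Element totals:
  C: 5
  H: 12
  S: 1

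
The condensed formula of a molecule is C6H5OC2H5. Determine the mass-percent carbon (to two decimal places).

78.65%

Atom tally by fragment:
  benzene ring core → C:6 H:6
  (− 1 ring H displaced by substituents)
  + OC2H5 → C:2 H:5 O:1
Element totals:
  C: 8
  H: 10
  O: 1
Molecular formula: C8H10O.
Molar mass = 122.167 g/mol.
Mass from C: 8 × 12.011 = 96.088 g/mol.
%C = 96.088 / 122.167 × 100 = 78.65%.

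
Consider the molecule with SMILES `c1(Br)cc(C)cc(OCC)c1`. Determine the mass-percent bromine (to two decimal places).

Atom tally by fragment:
  benzene ring core → C:6 H:6
  (− 3 ring H displaced by substituents)
  + Br → Br:1
  + CH3 → C:1 H:3
  + OC2H5 → C:2 H:5 O:1
Element totals:
  C: 9
  H: 11
  Br: 1
  O: 1
Molecular formula: C9H11BrO.
Molar mass = 215.090 g/mol.
Mass from Br: 1 × 79.904 = 79.904 g/mol.
%Br = 79.904 / 215.090 × 100 = 37.15%.

37.15%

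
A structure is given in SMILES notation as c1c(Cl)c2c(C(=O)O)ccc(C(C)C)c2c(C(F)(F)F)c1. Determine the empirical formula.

C15H12ClF3O2

Atom tally by fragment:
  naphthalene ring system core → C:10 H:8
  (− 4 ring H displaced by substituents)
  + Cl → Cl:1
  + COOH → C:1 H:1 O:2
  + CH(CH3)2 → C:3 H:7
  + CF3 → C:1 F:3
Element totals:
  C: 15
  H: 12
  Cl: 1
  F: 3
  O: 2
Molecular formula: C15H12ClF3O2.
gcd of subscripts (15, 1, 3, 12, 2) = 1, so the empirical formula equals the molecular formula.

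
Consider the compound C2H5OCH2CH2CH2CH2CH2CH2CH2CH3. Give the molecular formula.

Atom tally by fragment:
  C2H5OCH2 → C:3 H:7 O:1
  CH2 → C:1 H:2
  CH2 → C:1 H:2
  CH2 → C:1 H:2
  CH2 → C:1 H:2
  CH2 → C:1 H:2
  CH2 → C:1 H:2
  CH3 → C:1 H:3
Element totals:
  C: 10
  H: 22
  O: 1

C10H22O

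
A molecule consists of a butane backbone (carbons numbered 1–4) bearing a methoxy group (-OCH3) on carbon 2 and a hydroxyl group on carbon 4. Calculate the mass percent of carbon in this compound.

Atom tally by fragment:
  CH3 → C:1 H:3
  CH(OCH3) → C:2 H:4 O:1
  CH2 → C:1 H:2
  CH2OH → C:1 H:3 O:1
Element totals:
  C: 5
  H: 12
  O: 2
Molecular formula: C5H12O2.
Molar mass = 104.149 g/mol.
Mass from C: 5 × 12.011 = 60.055 g/mol.
%C = 60.055 / 104.149 × 100 = 57.66%.

57.66%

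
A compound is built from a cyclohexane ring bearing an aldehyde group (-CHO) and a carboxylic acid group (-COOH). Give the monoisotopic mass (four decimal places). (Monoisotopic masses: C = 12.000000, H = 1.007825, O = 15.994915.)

156.0786

Atom tally by fragment:
  cyclohexane ring core → C:6 H:12
  (− 2 ring H displaced by substituents)
  + CHO → C:1 H:1 O:1
  + COOH → C:1 H:1 O:2
Element totals:
  C: 8
  H: 12
  O: 3
Molecular formula: C8H12O3.
  M = 8(12.0) + 12(1.007825) + 3(15.994915)
    = 96.000000 + 12.093900 + 47.984745 = 156.078645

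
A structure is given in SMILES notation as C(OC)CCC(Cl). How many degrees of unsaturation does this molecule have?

Atom tally by fragment:
  CH3OCH2 → C:2 H:5 O:1
  CH2 → C:1 H:2
  CH2 → C:1 H:2
  CH2Cl → C:1 H:2 Cl:1
Element totals:
  C: 5
  H: 11
  Cl: 1
  O: 1
Molecular formula: C5H11ClO.
DoU = (2C + 2 + N − H − X) / 2 = (2·5 + 2 + 0 − 11 − 1) / 2 = 0.

0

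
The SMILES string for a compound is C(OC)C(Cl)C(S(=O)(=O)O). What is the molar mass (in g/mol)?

188.62 g/mol

Atom tally by fragment:
  CH3OCH2 → C:2 H:5 O:1
  CH(Cl) → C:1 H:1 Cl:1
  CH2SO3H → C:1 H:3 S:1 O:3
Element totals:
  C: 4
  H: 9
  Cl: 1
  O: 4
  S: 1
Molecular formula: C4H9ClO4S.
  M = 4(12.011) + 9(1.008) + 35.45 + 4(15.999) + 32.06
    = 48.044 + 9.072 + 35.450 + 63.996 + 32.060 = 188.622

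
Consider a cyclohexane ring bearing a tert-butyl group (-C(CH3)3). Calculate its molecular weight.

140.27 g/mol

Atom tally by fragment:
  cyclohexane ring core → C:6 H:12
  (− 1 ring H displaced by substituents)
  + C(CH3)3 → C:4 H:9
Element totals:
  C: 10
  H: 20
Molecular formula: C10H20.
  M = 10(12.011) + 20(1.008)
    = 120.110 + 20.160 = 140.270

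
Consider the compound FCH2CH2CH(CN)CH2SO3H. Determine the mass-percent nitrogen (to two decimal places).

Atom tally by fragment:
  FCH2 → C:1 H:2 F:1
  CH2 → C:1 H:2
  CH(CN) → C:2 H:1 N:1
  CH2SO3H → C:1 H:3 S:1 O:3
Element totals:
  C: 5
  H: 8
  F: 1
  N: 1
  O: 3
  S: 1
Molecular formula: C5H8FNO3S.
Molar mass = 181.181 g/mol.
Mass from N: 1 × 14.007 = 14.007 g/mol.
%N = 14.007 / 181.181 × 100 = 7.73%.

7.73%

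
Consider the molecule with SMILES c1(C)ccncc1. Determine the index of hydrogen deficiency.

Atom tally by fragment:
  pyridine ring core → C:5 H:5 N:1
  (− 1 ring H displaced by substituents)
  + CH3 → C:1 H:3
Element totals:
  C: 6
  H: 7
  N: 1
Molecular formula: C6H7N.
DoU = (2C + 2 + N − H − X) / 2 = (2·6 + 2 + 1 − 7 − 0) / 2 = 4.

4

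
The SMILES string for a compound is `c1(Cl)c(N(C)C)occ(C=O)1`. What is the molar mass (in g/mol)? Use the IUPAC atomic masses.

173.60 g/mol

Atom tally by fragment:
  furan ring core → C:4 H:4 O:1
  (− 3 ring H displaced by substituents)
  + Cl → Cl:1
  + N(CH3)2 → N:1 C:2 H:6
  + CHO → C:1 H:1 O:1
Element totals:
  C: 7
  H: 8
  Cl: 1
  N: 1
  O: 2
Molecular formula: C7H8ClNO2.
  M = 7(12.011) + 8(1.008) + 35.45 + 14.007 + 2(15.999)
    = 84.077 + 8.064 + 35.450 + 14.007 + 31.998 = 173.596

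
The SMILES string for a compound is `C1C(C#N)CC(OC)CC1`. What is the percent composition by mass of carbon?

Atom tally by fragment:
  cyclohexane ring core → C:6 H:12
  (− 2 ring H displaced by substituents)
  + CN → C:1 N:1
  + OCH3 → C:1 H:3 O:1
Element totals:
  C: 8
  H: 13
  N: 1
  O: 1
Molecular formula: C8H13NO.
Molar mass = 139.198 g/mol.
Mass from C: 8 × 12.011 = 96.088 g/mol.
%C = 96.088 / 139.198 × 100 = 69.03%.

69.03%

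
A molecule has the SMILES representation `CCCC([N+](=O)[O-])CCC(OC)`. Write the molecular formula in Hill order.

Atom tally by fragment:
  CH3 → C:1 H:3
  CH2 → C:1 H:2
  CH2 → C:1 H:2
  CH(NO2) → C:1 H:1 N:1 O:2
  CH2 → C:1 H:2
  CH2 → C:1 H:2
  CH2OCH3 → C:2 H:5 O:1
Element totals:
  C: 8
  H: 17
  N: 1
  O: 3

C8H17NO3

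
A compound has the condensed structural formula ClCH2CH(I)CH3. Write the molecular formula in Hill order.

C3H6ClI

Element totals:
  C: 3
  H: 6
  Cl: 1
  I: 1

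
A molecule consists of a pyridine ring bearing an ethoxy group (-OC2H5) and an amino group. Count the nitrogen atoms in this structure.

2

Atom tally by fragment:
  pyridine ring core → C:5 H:5 N:1
  (− 2 ring H displaced by substituents)
  + OC2H5 → C:2 H:5 O:1
  + NH2 → N:1 H:2
Element totals:
  C: 7
  H: 10
  N: 2
  O: 1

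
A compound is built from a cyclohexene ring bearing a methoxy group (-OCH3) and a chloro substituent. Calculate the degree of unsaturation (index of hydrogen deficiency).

Atom tally by fragment:
  cyclohexene ring core → C:6 H:10
  (− 2 ring H displaced by substituents)
  + OCH3 → C:1 H:3 O:1
  + Cl → Cl:1
Element totals:
  C: 7
  H: 11
  Cl: 1
  O: 1
Molecular formula: C7H11ClO.
DoU = (2C + 2 + N − H − X) / 2 = (2·7 + 2 + 0 − 11 − 1) / 2 = 2.

2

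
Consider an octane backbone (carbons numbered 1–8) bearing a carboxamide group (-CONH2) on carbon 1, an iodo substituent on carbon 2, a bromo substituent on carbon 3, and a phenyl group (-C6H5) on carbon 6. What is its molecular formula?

C15H21BrINO

Atom tally by fragment:
  H2NOCCH2 → C:2 H:4 O:1 N:1
  CH(I) → C:1 H:1 I:1
  CH(Br) → C:1 H:1 Br:1
  CH2 → C:1 H:2
  CH2 → C:1 H:2
  CH(C6H5) → C:7 H:6
  CH2 → C:1 H:2
  CH3 → C:1 H:3
Element totals:
  C: 15
  H: 21
  Br: 1
  I: 1
  N: 1
  O: 1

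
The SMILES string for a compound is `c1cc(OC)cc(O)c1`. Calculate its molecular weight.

Atom tally by fragment:
  benzene ring core → C:6 H:6
  (− 2 ring H displaced by substituents)
  + OCH3 → C:1 H:3 O:1
  + OH → O:1 H:1
Element totals:
  C: 7
  H: 8
  O: 2
Molecular formula: C7H8O2.
  M = 7(12.011) + 8(1.008) + 2(15.999)
    = 84.077 + 8.064 + 31.998 = 124.139

124.14 g/mol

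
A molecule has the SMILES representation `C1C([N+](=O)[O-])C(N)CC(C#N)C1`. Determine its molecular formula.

Atom tally by fragment:
  cyclohexane ring core → C:6 H:12
  (− 3 ring H displaced by substituents)
  + NO2 → N:1 O:2
  + NH2 → N:1 H:2
  + CN → C:1 N:1
Element totals:
  C: 7
  H: 11
  N: 3
  O: 2

C7H11N3O2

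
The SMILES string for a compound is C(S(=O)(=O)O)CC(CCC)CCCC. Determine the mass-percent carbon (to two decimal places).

54.02%

Atom tally by fragment:
  HO3SCH2 → C:1 H:3 S:1 O:3
  CH2 → C:1 H:2
  CH(CH2CH2CH3) → C:4 H:8
  CH2 → C:1 H:2
  CH2 → C:1 H:2
  CH2 → C:1 H:2
  CH3 → C:1 H:3
Element totals:
  C: 10
  H: 22
  O: 3
  S: 1
Molecular formula: C10H22O3S.
Molar mass = 222.343 g/mol.
Mass from C: 10 × 12.011 = 120.110 g/mol.
%C = 120.110 / 222.343 × 100 = 54.02%.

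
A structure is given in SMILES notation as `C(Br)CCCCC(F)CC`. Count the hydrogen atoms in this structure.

16

Atom tally by fragment:
  BrCH2 → C:1 H:2 Br:1
  CH2 → C:1 H:2
  CH2 → C:1 H:2
  CH2 → C:1 H:2
  CH2 → C:1 H:2
  CH(F) → C:1 H:1 F:1
  CH2 → C:1 H:2
  CH3 → C:1 H:3
Element totals:
  C: 8
  H: 16
  Br: 1
  F: 1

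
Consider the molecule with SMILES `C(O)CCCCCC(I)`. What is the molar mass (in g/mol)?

242.10 g/mol

Atom tally by fragment:
  HOCH2 → C:1 H:3 O:1
  CH2 → C:1 H:2
  CH2 → C:1 H:2
  CH2 → C:1 H:2
  CH2 → C:1 H:2
  CH2 → C:1 H:2
  CH2I → C:1 H:2 I:1
Element totals:
  C: 7
  H: 15
  I: 1
  O: 1
Molecular formula: C7H15IO.
  M = 7(12.011) + 15(1.008) + 126.904 + 15.999
    = 84.077 + 15.120 + 126.904 + 15.999 = 242.100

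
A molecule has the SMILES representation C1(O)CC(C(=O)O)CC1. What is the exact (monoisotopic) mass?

130.0630

Atom tally by fragment:
  cyclopentane ring core → C:5 H:10
  (− 2 ring H displaced by substituents)
  + OH → O:1 H:1
  + COOH → C:1 H:1 O:2
Element totals:
  C: 6
  H: 10
  O: 3
Molecular formula: C6H10O3.
  M = 6(12.0) + 10(1.007825) + 3(15.994915)
    = 72.000000 + 10.078250 + 47.984745 = 130.062995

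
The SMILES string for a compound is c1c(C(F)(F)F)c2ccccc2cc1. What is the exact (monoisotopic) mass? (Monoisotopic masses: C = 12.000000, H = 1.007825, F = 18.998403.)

196.0500

Atom tally by fragment:
  naphthalene ring system core → C:10 H:8
  (− 1 ring H displaced by substituents)
  + CF3 → C:1 F:3
Element totals:
  C: 11
  H: 7
  F: 3
Molecular formula: C11H7F3.
  M = 11(12.0) + 7(1.007825) + 3(18.998403)
    = 132.000000 + 7.054775 + 56.995209 = 196.049984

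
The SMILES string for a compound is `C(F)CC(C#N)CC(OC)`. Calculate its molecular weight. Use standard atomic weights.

Atom tally by fragment:
  FCH2 → C:1 H:2 F:1
  CH2 → C:1 H:2
  CH(CN) → C:2 H:1 N:1
  CH2 → C:1 H:2
  CH2OCH3 → C:2 H:5 O:1
Element totals:
  C: 7
  H: 12
  F: 1
  N: 1
  O: 1
Molecular formula: C7H12FNO.
  M = 7(12.011) + 12(1.008) + 18.998 + 14.007 + 15.999
    = 84.077 + 12.096 + 18.998 + 14.007 + 15.999 = 145.177

145.18 g/mol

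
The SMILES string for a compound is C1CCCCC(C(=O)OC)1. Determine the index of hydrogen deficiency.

2

Atom tally by fragment:
  cyclohexane ring core → C:6 H:12
  (− 1 ring H displaced by substituents)
  + COOCH3 → C:2 H:3 O:2
Element totals:
  C: 8
  H: 14
  O: 2
Molecular formula: C8H14O2.
DoU = (2C + 2 + N − H − X) / 2 = (2·8 + 2 + 0 − 14 − 0) / 2 = 2.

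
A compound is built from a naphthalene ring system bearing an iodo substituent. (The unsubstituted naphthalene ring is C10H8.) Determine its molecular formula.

Atom tally by fragment:
  naphthalene ring system core → C:10 H:8
  (− 1 ring H displaced by substituents)
  + I → I:1
Element totals:
  C: 10
  H: 7
  I: 1

C10H7I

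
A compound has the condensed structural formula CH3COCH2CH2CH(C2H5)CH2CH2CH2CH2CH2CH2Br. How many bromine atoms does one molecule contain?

1

Atom tally by fragment:
  CH3COCH2 → C:3 H:5 O:1
  CH2 → C:1 H:2
  CH(C2H5) → C:3 H:6
  CH2 → C:1 H:2
  CH2 → C:1 H:2
  CH2 → C:1 H:2
  CH2 → C:1 H:2
  CH2 → C:1 H:2
  CH2Br → C:1 H:2 Br:1
Element totals:
  C: 13
  H: 25
  Br: 1
  O: 1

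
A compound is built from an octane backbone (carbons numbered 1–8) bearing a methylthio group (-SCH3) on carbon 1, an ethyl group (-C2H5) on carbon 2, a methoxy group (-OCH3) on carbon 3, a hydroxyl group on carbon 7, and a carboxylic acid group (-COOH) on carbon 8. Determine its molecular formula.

Atom tally by fragment:
  CH3SCH2 → C:2 H:5 S:1
  CH(C2H5) → C:3 H:6
  CH(OCH3) → C:2 H:4 O:1
  CH2 → C:1 H:2
  CH2 → C:1 H:2
  CH2 → C:1 H:2
  CH(OH) → C:1 H:2 O:1
  CH2COOH → C:2 H:3 O:2
Element totals:
  C: 13
  H: 26
  O: 4
  S: 1

C13H26O4S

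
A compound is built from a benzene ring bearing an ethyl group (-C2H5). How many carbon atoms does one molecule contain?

8

Atom tally by fragment:
  benzene ring core → C:6 H:6
  (− 1 ring H displaced by substituents)
  + C2H5 → C:2 H:5
Element totals:
  C: 8
  H: 10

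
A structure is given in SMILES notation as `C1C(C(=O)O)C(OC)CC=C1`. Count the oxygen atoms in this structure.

3

Atom tally by fragment:
  cyclohexene ring core → C:6 H:10
  (− 2 ring H displaced by substituents)
  + COOH → C:1 H:1 O:2
  + OCH3 → C:1 H:3 O:1
Element totals:
  C: 8
  H: 12
  O: 3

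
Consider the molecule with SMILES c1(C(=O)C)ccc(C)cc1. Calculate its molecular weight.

Atom tally by fragment:
  benzene ring core → C:6 H:6
  (− 2 ring H displaced by substituents)
  + COCH3 → C:2 H:3 O:1
  + CH3 → C:1 H:3
Element totals:
  C: 9
  H: 10
  O: 1
Molecular formula: C9H10O.
  M = 9(12.011) + 10(1.008) + 15.999
    = 108.099 + 10.080 + 15.999 = 134.178

134.18 g/mol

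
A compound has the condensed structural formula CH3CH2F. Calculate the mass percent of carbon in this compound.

Atom tally by fragment:
  CH3 → C:1 H:3
  CH2F → C:1 H:2 F:1
Element totals:
  C: 2
  H: 5
  F: 1
Molecular formula: C2H5F.
Molar mass = 48.060 g/mol.
Mass from C: 2 × 12.011 = 24.022 g/mol.
%C = 24.022 / 48.060 × 100 = 49.98%.

49.98%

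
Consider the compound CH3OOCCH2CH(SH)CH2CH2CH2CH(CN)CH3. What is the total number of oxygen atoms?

2

Atom tally by fragment:
  CH3OOCCH2 → C:3 H:5 O:2
  CH(SH) → C:1 H:2 S:1
  CH2 → C:1 H:2
  CH2 → C:1 H:2
  CH2 → C:1 H:2
  CH(CN) → C:2 H:1 N:1
  CH3 → C:1 H:3
Element totals:
  C: 10
  H: 17
  N: 1
  O: 2
  S: 1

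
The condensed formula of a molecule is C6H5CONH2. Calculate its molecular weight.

Atom tally by fragment:
  benzene ring core → C:6 H:6
  (− 1 ring H displaced by substituents)
  + CONH2 → C:1 H:2 O:1 N:1
Element totals:
  C: 7
  H: 7
  N: 1
  O: 1
Molecular formula: C7H7NO.
  M = 7(12.011) + 7(1.008) + 14.007 + 15.999
    = 84.077 + 7.056 + 14.007 + 15.999 = 121.139

121.14 g/mol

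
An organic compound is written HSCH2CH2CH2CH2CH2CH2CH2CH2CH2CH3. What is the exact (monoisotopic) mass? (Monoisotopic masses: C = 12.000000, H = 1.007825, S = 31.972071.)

Element totals:
  C: 10
  H: 22
  S: 1
Molecular formula: C10H22S.
  M = 10(12.0) + 22(1.007825) + 31.972071
    = 120.000000 + 22.172150 + 31.972071 = 174.144221

174.1442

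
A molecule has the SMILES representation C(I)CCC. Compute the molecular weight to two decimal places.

184.02 g/mol

Atom tally by fragment:
  ICH2 → C:1 H:2 I:1
  CH2 → C:1 H:2
  CH2 → C:1 H:2
  CH3 → C:1 H:3
Element totals:
  C: 4
  H: 9
  I: 1
Molecular formula: C4H9I.
  M = 4(12.011) + 9(1.008) + 126.904
    = 48.044 + 9.072 + 126.904 = 184.020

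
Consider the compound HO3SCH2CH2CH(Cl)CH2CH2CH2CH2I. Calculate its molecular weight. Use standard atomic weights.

Atom tally by fragment:
  HO3SCH2 → C:1 H:3 S:1 O:3
  CH2 → C:1 H:2
  CH(Cl) → C:1 H:1 Cl:1
  CH2 → C:1 H:2
  CH2 → C:1 H:2
  CH2 → C:1 H:2
  CH2I → C:1 H:2 I:1
Element totals:
  C: 7
  H: 14
  Cl: 1
  I: 1
  O: 3
  S: 1
Molecular formula: C7H14ClIO3S.
  M = 7(12.011) + 14(1.008) + 35.45 + 126.904 + 3(15.999) + 32.06
    = 84.077 + 14.112 + 35.450 + 126.904 + 47.997 + 32.060 = 340.600

340.60 g/mol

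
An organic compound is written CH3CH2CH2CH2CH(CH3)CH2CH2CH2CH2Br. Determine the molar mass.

221.18 g/mol

Element totals:
  C: 10
  H: 21
  Br: 1
Molecular formula: C10H21Br.
  M = 10(12.011) + 21(1.008) + 79.904
    = 120.110 + 21.168 + 79.904 = 221.182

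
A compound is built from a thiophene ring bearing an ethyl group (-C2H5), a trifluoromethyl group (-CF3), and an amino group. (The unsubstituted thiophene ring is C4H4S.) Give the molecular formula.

Atom tally by fragment:
  thiophene ring core → C:4 H:4 S:1
  (− 3 ring H displaced by substituents)
  + C2H5 → C:2 H:5
  + CF3 → C:1 F:3
  + NH2 → N:1 H:2
Element totals:
  C: 7
  H: 8
  F: 3
  N: 1
  S: 1

C7H8F3NS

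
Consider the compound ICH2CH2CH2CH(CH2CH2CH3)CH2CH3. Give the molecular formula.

Element totals:
  C: 9
  H: 19
  I: 1

C9H19I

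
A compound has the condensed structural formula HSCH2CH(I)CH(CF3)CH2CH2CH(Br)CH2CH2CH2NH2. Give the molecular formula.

C10H18BrF3INS

Element totals:
  C: 10
  H: 18
  Br: 1
  F: 3
  I: 1
  N: 1
  S: 1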